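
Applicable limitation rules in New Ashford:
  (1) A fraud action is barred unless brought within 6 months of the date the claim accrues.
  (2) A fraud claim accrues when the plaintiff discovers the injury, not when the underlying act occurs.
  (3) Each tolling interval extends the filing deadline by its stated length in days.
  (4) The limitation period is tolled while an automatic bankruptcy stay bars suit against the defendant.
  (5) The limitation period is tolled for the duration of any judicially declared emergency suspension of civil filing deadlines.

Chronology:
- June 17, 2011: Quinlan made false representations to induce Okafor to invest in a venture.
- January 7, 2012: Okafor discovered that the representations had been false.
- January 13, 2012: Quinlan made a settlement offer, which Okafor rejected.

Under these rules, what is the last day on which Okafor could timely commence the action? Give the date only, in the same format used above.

July 7, 2012

Accrual is tied to discovery, so the period began on January 7, 2012 rather than on June 17, 2011 when the act occurred.
The untolled deadline — 6 months after January 7, 2012 — is July 7, 2012.
Nothing else in the chronology tolls or restarts the period.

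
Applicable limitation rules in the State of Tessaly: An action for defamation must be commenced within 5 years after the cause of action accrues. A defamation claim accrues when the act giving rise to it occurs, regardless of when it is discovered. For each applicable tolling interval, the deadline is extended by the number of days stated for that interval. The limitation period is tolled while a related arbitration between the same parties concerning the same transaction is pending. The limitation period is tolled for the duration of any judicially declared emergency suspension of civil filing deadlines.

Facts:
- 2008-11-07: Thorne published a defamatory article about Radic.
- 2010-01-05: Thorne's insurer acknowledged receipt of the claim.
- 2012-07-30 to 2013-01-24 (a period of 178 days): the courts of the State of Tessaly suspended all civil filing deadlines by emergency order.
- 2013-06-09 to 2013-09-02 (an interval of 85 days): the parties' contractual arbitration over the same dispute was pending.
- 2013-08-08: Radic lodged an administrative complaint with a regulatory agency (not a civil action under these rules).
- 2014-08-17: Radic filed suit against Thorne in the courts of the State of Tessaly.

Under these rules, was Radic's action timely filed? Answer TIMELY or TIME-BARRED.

TIME-BARRED

The cause of action accrued on 2008-11-07, the date of the act.
5 years from 2008-11-07 is 2013-11-07.
The emergency suspension of filing deadlines from 2012-07-30 to 2013-01-24 tolled the period for 178 days, extending the deadline to 2014-05-04.
The pending related arbitration from 2013-06-09 to 2013-09-02 tolled the period for 85 days, extending the deadline to 2014-07-28.
The other events in the timeline have no effect on the limitation period under the stated rules.
Radic filed on 2014-08-17, after the 2014-07-28 deadline, so the action is time-barred.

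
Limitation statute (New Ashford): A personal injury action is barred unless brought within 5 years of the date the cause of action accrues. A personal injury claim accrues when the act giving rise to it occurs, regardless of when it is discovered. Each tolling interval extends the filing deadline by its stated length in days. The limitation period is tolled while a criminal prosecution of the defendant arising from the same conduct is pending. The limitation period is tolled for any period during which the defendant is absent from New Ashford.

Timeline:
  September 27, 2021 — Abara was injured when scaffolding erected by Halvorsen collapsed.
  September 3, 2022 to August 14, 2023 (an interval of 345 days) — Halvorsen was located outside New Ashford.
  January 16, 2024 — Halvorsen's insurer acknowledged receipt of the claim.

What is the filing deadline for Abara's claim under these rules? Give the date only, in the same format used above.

September 7, 2027

The limitation period began to run on September 27, 2021.
The untolled deadline — 5 years after September 27, 2021 — is September 27, 2026.
Because the defendant's absence from the jurisdiction ran from September 3, 2022 to August 14, 2023, the deadline is extended by 345 days to September 7, 2027.
Nothing else in the chronology tolls or restarts the period.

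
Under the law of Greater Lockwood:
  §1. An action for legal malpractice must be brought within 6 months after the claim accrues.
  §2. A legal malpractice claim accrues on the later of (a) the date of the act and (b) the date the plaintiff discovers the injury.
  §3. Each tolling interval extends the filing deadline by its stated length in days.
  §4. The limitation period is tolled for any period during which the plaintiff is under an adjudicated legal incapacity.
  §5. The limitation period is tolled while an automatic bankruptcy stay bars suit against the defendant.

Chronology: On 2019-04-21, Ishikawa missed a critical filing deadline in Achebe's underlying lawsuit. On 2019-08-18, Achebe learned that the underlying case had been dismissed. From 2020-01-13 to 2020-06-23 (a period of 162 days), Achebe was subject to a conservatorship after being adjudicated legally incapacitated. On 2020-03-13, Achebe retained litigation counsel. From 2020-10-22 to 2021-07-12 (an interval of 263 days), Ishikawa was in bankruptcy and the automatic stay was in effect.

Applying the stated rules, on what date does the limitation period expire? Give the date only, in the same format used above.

2020-07-29

Because discovery on 2019-08-18 post-dates the 2019-04-21 act, accrual under the later-of rule falls on 2019-08-18.
6 months from 2019-08-18 is 2020-02-18.
The plaintiff's legal incapacity from 2020-01-13 to 2020-06-23 tolled the period for 162 days, extending the deadline to 2020-07-29.
The automatic bankruptcy stay starting 2020-10-22 came too late — the period had run on 2020-07-29 — and so does not extend the deadline.
Nothing else in the chronology tolls or restarts the period.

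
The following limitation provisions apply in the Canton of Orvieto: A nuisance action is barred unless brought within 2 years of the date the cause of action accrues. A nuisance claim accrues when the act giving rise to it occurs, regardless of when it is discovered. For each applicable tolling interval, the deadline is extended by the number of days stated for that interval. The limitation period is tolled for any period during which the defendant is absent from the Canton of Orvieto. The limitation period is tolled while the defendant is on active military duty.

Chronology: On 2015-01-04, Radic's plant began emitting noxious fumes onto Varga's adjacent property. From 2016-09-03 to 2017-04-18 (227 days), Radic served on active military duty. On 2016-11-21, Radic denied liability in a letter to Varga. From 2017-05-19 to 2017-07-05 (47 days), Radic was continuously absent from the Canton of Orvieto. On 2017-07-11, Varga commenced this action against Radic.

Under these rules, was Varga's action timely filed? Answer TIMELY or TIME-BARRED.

TIMELY

The claim accrued on 2015-01-04, when the wrongful act occurred.
The untolled deadline — 2 years after 2015-01-04 — is 2017-01-04.
The defendant's active military service from 2016-09-03 to 2017-04-18 tolled the period for 227 days, extending the deadline to 2017-08-19.
Because the defendant's absence from the jurisdiction ran from 2017-05-19 to 2017-07-05, the deadline is extended by 47 days to 2017-10-05.
None of the other events listed affects the running of the period under the stated rules.
Varga filed on 2017-07-11, before the 2017-10-05 deadline, so the action is timely.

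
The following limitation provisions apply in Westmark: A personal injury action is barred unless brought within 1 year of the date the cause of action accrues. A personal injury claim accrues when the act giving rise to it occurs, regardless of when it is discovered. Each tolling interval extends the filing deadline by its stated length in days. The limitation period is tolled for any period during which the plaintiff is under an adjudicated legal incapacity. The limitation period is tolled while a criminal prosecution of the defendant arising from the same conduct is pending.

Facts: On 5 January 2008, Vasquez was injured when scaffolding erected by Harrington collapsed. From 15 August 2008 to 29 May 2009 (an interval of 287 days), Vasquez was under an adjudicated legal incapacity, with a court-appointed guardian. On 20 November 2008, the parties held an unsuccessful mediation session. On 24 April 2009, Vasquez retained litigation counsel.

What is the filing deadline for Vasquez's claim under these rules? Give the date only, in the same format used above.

19 October 2009

The limitation period began to run on 5 January 2008.
The untolled deadline — 1 year after 5 January 2008 — is 5 January 2009.
Because the plaintiff's legal incapacity ran from 15 August 2008 to 29 May 2009, the deadline is extended by 287 days to 19 October 2009.
The other events in the timeline have no effect on the limitation period under the stated rules.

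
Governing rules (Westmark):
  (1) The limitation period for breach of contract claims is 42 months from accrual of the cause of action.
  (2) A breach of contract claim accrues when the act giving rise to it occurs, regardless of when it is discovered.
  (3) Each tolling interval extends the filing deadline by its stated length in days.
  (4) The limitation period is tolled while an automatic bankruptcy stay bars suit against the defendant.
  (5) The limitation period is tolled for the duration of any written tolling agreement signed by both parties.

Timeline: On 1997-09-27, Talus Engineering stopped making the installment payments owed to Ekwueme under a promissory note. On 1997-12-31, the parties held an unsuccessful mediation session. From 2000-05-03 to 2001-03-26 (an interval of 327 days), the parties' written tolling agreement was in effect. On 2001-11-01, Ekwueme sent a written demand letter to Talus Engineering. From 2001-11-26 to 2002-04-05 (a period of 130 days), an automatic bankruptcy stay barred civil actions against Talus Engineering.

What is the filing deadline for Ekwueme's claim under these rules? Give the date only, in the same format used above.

2002-06-27

The cause of action accrued on 1997-09-27, the date of the act.
The untolled deadline — 42 months after 1997-09-27 — is 2001-03-27.
The period was tolled for 327 days by the written tolling agreement (2000-05-03 to 2001-03-26), pushing the deadline to 2002-02-17.
Because the automatic bankruptcy stay ran from 2001-11-26 to 2002-04-05, the deadline is extended by 130 days to 2002-06-27.
Nothing else in the chronology tolls or restarts the period.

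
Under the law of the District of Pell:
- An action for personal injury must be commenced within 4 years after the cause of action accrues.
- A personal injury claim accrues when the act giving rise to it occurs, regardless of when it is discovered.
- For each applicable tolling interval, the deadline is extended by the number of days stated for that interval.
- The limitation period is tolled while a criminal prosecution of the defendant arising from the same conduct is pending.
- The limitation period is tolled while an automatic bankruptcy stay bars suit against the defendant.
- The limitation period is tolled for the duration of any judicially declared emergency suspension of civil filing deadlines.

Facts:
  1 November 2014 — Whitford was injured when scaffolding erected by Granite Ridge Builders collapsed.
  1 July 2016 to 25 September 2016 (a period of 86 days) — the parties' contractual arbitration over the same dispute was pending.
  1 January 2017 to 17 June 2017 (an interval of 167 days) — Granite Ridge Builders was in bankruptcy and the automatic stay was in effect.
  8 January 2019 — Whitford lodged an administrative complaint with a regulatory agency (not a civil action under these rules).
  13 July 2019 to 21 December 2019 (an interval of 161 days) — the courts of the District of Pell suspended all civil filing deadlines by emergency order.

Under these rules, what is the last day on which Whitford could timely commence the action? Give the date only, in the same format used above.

17 April 2019

The cause of action accrued on 1 November 2014, the date of the act.
4 years from 1 November 2014 is 1 November 2018.
The period was tolled for 167 days by the automatic bankruptcy stay (1 January 2017 to 17 June 2017), pushing the deadline to 17 April 2019.
The emergency suspension of filing deadlines from 13 July 2019 to 21 December 2019 began after the period had already run on 17 April 2019, so it has no tolling effect.
No stated provision tolls the period for a pending arbitration, so the interval from 1 July 2016 to 25 September 2016 has no effect on the deadline.
The other events in the timeline have no effect on the limitation period under the stated rules.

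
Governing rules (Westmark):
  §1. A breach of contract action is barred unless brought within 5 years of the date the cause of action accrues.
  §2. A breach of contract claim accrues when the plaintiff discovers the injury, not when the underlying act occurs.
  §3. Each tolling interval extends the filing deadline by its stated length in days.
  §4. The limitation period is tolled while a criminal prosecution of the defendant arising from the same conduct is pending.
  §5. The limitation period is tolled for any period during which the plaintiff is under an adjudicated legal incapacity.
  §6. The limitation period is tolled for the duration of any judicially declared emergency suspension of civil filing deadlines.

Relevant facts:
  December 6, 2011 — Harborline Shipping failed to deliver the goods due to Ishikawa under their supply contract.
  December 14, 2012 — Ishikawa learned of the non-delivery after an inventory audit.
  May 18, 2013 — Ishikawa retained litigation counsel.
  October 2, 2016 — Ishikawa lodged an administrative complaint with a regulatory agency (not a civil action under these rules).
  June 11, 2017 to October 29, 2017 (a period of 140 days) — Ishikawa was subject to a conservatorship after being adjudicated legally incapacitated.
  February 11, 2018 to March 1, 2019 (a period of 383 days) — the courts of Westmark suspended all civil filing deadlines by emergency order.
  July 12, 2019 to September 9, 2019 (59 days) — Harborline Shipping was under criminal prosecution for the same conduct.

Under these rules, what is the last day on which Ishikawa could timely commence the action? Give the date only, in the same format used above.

May 21, 2019

Accrual is tied to discovery, so the period began on December 14, 2012 rather than on December 6, 2011 when the act occurred.
5 years from December 14, 2012 is December 14, 2017.
The period was tolled for 140 days by the plaintiff's legal incapacity (June 11, 2017 to October 29, 2017), pushing the deadline to May 3, 2018.
Because the emergency suspension of filing deadlines ran from February 11, 2018 to March 1, 2019, the deadline is extended by 383 days to May 21, 2019.
The pending criminal prosecution starting July 12, 2019 came too late — the period had run on May 21, 2019 — and so does not extend the deadline.
The other events in the timeline have no effect on the limitation period under the stated rules.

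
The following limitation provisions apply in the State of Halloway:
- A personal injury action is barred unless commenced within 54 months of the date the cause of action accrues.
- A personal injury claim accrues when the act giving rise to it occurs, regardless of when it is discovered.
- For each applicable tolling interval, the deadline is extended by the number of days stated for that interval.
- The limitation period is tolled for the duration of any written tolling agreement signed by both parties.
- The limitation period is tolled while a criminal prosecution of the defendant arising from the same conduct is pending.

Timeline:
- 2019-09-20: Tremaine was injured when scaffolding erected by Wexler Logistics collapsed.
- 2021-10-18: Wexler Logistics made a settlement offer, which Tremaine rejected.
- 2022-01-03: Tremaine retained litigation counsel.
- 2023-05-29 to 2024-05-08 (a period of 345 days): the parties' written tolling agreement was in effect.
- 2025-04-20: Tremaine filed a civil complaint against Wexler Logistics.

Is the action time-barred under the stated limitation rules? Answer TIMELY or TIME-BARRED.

The cause of action accrued on 2019-09-20, the date of the act.
Adding the 54 months base period to 2019-09-20 gives a deadline of 2024-03-20, before any tolling.
Because the written tolling agreement ran from 2023-05-29 to 2024-05-08, the deadline is extended by 345 days to 2025-02-28.
The other events in the timeline have no effect on the limitation period under the stated rules.
Tremaine filed on 2025-04-20, after the 2025-02-28 deadline, so the action is time-barred.

TIME-BARRED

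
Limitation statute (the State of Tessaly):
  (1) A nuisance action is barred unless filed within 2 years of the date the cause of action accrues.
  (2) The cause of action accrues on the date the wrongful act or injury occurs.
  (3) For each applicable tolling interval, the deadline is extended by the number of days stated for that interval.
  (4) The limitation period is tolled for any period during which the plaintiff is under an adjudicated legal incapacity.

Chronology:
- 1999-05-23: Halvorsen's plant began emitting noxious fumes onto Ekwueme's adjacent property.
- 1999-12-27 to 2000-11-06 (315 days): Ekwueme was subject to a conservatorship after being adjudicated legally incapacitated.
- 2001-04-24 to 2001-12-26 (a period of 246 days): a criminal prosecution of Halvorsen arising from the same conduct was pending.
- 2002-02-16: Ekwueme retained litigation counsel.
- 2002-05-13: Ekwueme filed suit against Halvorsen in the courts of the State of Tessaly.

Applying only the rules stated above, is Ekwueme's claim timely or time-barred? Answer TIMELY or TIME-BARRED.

The claim accrued on 1999-05-23, when the wrongful act occurred.
Adding the 2 years base period to 1999-05-23 gives a deadline of 2001-05-23, before any tolling.
The plaintiff's legal incapacity from 1999-12-27 to 2000-11-06 tolled the period for 315 days, extending the deadline to 2002-04-03.
No stated provision tolls the period for a criminal prosecution, so the interval from 2001-04-24 to 2001-12-26 has no effect on the deadline.
The other events in the timeline have no effect on the limitation period under the stated rules.
Filing on 2002-05-13 missed the 2002-04-03 deadline — the action is time-barred.

TIME-BARRED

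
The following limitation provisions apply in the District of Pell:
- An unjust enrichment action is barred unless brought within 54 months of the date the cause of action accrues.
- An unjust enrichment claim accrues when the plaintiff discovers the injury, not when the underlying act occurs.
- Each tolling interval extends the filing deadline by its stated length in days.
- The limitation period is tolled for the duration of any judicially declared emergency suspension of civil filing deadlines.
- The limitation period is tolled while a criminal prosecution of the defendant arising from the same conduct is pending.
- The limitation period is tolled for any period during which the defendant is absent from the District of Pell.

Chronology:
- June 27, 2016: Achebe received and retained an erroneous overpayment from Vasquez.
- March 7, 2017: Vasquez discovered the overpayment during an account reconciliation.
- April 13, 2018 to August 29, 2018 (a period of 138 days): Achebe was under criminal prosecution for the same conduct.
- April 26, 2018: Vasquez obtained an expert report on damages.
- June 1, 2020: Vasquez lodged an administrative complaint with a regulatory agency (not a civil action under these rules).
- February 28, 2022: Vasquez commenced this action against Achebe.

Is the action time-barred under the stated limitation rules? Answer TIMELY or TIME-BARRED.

TIME-BARRED

The claim did not accrue until Vasquez discovered the injury on March 7, 2017; the June 27, 2016 act date does not start the clock under the stated rule.
Adding the 54 months base period to March 7, 2017 gives a deadline of September 7, 2021, before any tolling.
The period was tolled for 138 days by the pending criminal prosecution (April 13, 2018 to August 29, 2018), pushing the deadline to January 23, 2022.
The other events in the timeline have no effect on the limitation period under the stated rules.
The February 28, 2022 filing falls after the January 23, 2022 deadline; the claim is time-barred.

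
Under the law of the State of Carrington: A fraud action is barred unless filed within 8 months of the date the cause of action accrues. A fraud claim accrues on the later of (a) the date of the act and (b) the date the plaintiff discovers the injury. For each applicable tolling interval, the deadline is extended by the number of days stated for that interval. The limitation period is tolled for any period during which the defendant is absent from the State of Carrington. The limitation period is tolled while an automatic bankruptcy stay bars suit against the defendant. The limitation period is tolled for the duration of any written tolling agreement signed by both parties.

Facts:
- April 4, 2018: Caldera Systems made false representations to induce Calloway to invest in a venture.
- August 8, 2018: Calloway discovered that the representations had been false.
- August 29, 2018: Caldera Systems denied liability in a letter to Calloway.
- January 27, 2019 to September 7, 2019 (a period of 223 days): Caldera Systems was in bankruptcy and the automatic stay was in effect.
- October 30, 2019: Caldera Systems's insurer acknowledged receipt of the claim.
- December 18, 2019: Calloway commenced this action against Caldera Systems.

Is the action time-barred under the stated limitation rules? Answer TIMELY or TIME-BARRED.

TIME-BARRED

Taking the later of the act (April 4, 2018) and discovery (August 8, 2018), the claim accrued on August 8, 2018.
Adding the 8 months base period to August 8, 2018 gives a deadline of April 8, 2019, before any tolling.
Because the automatic bankruptcy stay ran from January 27, 2019 to September 7, 2019, the deadline is extended by 223 days to November 17, 2019.
None of the other events listed affects the running of the period under the stated rules.
Filing on December 18, 2019 missed the November 17, 2019 deadline — the action is time-barred.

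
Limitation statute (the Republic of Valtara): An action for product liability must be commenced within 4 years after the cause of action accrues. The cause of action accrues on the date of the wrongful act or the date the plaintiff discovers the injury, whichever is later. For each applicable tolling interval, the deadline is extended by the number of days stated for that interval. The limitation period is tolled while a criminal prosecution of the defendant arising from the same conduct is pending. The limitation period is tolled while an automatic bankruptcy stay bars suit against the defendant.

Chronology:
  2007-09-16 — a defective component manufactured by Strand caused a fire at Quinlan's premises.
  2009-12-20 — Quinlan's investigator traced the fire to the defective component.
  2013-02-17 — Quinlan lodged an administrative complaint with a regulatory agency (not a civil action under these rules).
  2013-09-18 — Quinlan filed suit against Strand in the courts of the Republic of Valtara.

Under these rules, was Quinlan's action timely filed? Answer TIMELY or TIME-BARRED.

The claim accrued on 2009-12-20 — the later of the 2007-09-16 act and the 2009-12-20 discovery.
The untolled deadline — 4 years after 2009-12-20 — is 2013-12-20.
The other events in the timeline have no effect on the limitation period under the stated rules.
Quinlan filed on 2013-09-18, before the 2013-12-20 deadline, so the action is timely.

TIMELY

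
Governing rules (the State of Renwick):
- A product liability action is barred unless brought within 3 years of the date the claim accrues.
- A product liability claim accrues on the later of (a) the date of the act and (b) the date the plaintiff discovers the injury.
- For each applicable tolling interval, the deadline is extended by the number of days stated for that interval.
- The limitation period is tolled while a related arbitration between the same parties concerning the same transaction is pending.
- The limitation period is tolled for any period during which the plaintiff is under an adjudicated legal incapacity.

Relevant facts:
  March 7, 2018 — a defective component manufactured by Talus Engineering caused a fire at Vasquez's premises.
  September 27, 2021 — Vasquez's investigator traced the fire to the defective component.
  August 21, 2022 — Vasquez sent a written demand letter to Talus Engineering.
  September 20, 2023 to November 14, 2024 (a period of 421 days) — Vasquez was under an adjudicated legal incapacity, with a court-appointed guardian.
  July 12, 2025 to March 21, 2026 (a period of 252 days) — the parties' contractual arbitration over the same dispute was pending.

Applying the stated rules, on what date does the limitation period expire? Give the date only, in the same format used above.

August 1, 2026

The claim accrued on September 27, 2021 — the later of the March 7, 2018 act and the September 27, 2021 discovery.
The untolled deadline — 3 years after September 27, 2021 — is September 27, 2024.
The period was tolled for 421 days by the plaintiff's legal incapacity (September 20, 2023 to November 14, 2024), pushing the deadline to November 22, 2025.
The pending related arbitration from July 12, 2025 to March 21, 2026 tolled the period for 252 days, extending the deadline to August 1, 2026.
The other events in the timeline have no effect on the limitation period under the stated rules.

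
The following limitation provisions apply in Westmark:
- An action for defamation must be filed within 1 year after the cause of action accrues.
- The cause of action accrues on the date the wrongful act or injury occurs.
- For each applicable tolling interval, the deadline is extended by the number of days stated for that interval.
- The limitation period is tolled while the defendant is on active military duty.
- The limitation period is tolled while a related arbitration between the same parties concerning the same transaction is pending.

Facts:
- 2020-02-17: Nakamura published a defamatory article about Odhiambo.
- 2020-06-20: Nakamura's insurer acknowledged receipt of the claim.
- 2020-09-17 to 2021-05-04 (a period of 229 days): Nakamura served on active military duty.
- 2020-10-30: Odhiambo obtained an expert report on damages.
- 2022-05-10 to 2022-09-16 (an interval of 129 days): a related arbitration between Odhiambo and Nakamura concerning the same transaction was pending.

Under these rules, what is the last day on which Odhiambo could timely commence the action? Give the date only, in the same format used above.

The limitation period began to run on 2020-02-17.
The untolled deadline — 1 year after 2020-02-17 — is 2021-02-17.
The period was tolled for 229 days by the defendant's active military service (2020-09-17 to 2021-05-04), pushing the deadline to 2021-10-04.
By the time the pending related arbitration began on 2022-05-10, the limitation period had already expired on 2021-10-04; that interval cannot revive it.
The other events in the timeline have no effect on the limitation period under the stated rules.

2021-10-04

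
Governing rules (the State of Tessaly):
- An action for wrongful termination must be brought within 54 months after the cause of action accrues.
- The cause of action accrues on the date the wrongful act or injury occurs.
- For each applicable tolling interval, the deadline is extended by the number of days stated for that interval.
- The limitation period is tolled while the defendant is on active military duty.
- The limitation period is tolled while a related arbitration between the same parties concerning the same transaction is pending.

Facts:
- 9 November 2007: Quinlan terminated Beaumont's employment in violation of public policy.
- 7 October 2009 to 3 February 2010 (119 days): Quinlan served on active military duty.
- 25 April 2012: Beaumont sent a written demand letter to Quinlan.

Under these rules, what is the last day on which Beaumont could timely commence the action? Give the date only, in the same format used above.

The cause of action accrued on 9 November 2007, the date of the act.
Adding the 54 months base period to 9 November 2007 gives a deadline of 9 May 2012, before any tolling.
The period was tolled for 119 days by the defendant's active military service (7 October 2009 to 3 February 2010), pushing the deadline to 5 September 2012.
The other events in the timeline have no effect on the limitation period under the stated rules.

5 September 2012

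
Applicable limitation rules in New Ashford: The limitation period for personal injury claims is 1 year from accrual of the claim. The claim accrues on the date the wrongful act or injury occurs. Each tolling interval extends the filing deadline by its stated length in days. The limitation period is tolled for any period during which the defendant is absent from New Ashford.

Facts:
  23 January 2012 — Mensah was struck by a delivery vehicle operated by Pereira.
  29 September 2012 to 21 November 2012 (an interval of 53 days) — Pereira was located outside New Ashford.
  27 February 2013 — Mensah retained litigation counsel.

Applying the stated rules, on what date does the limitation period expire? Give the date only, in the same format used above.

17 March 2013

The claim accrued on 23 January 2012, the date of the act.
1 year from 23 January 2012 is 23 January 2013.
Because the defendant's absence from the jurisdiction ran from 29 September 2012 to 21 November 2012, the deadline is extended by 53 days to 17 March 2013.
None of the other events listed affects the running of the period under the stated rules.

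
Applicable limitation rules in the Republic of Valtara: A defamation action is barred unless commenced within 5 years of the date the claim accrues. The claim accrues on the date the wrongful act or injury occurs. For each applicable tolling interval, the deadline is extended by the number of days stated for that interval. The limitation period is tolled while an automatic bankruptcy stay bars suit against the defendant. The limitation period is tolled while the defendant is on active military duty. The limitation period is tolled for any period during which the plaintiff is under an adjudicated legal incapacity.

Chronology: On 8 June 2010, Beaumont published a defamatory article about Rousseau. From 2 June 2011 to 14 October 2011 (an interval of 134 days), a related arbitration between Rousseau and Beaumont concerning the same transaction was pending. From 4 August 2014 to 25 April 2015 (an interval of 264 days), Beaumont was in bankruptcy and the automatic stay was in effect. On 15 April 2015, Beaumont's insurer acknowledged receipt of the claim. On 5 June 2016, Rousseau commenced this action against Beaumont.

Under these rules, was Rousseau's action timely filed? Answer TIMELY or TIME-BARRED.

The claim accrued on 8 June 2010, when the wrongful act occurred.
Adding the 5 years base period to 8 June 2010 gives a deadline of 8 June 2015, before any tolling.
The automatic bankruptcy stay from 4 August 2014 to 25 April 2015 tolled the period for 264 days, extending the deadline to 27 February 2016.
Although a pending arbitration ran from 2 June 2011 to 14 October 2011, the stated rules do not make that a tolling event, so it is disregarded.
Nothing else in the chronology tolls or restarts the period.
Filing on 5 June 2016 missed the 27 February 2016 deadline — the action is time-barred.

TIME-BARRED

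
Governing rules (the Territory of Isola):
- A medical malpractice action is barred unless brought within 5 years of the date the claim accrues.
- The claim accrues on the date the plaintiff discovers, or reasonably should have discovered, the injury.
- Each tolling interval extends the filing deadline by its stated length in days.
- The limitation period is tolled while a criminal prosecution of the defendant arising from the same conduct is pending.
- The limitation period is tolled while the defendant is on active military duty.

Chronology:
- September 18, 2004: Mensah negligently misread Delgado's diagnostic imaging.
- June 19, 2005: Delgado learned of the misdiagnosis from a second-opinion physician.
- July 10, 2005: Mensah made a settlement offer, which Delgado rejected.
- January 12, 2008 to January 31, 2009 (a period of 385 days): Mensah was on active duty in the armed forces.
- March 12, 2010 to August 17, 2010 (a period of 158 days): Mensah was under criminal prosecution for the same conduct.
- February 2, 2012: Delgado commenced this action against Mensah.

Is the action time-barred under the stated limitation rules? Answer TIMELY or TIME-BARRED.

The claim did not accrue until Delgado discovered the injury on June 19, 2005; the September 18, 2004 act date does not start the clock under the stated rule.
Adding the 5 years base period to June 19, 2005 gives a deadline of June 19, 2010, before any tolling.
The period was tolled for 385 days by the defendant's active military service (January 12, 2008 to January 31, 2009), pushing the deadline to July 9, 2011.
The pending criminal prosecution from March 12, 2010 to August 17, 2010 tolled the period for 158 days, extending the deadline to December 14, 2011.
The other events in the timeline have no effect on the limitation period under the stated rules.
The February 2, 2012 filing falls after the December 14, 2011 deadline; the claim is time-barred.

TIME-BARRED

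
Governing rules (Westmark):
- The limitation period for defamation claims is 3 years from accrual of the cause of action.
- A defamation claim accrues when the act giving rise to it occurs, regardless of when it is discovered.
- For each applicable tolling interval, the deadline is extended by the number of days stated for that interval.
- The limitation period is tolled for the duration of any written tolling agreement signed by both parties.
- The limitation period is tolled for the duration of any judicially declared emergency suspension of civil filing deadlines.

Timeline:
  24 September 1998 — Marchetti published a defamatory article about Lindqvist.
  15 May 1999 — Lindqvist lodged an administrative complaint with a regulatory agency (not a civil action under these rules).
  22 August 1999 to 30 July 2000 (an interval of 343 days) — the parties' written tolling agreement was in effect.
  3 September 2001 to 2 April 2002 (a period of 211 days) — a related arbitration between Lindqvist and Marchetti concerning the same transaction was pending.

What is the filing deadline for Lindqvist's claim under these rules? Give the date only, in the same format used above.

The claim accrued on 24 September 1998, when the wrongful act occurred.
3 years from 24 September 1998 is 24 September 2001.
The period was tolled for 343 days by the written tolling agreement (22 August 1999 to 30 July 2000), pushing the deadline to 2 September 2002.
No stated provision tolls the period for a pending arbitration, so the interval from 3 September 2001 to 2 April 2002 has no effect on the deadline.
Nothing else in the chronology tolls or restarts the period.

2 September 2002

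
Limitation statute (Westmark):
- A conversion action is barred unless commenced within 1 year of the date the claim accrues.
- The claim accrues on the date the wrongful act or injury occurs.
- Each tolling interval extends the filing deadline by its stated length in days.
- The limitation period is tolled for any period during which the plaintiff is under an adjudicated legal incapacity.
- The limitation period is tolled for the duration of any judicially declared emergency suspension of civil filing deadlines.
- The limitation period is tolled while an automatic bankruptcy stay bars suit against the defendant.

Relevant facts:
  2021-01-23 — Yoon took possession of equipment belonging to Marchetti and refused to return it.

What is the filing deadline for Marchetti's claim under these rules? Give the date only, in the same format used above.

The limitation period began to run on 2021-01-23.
The untolled deadline — 1 year after 2021-01-23 — is 2022-01-23.

2022-01-23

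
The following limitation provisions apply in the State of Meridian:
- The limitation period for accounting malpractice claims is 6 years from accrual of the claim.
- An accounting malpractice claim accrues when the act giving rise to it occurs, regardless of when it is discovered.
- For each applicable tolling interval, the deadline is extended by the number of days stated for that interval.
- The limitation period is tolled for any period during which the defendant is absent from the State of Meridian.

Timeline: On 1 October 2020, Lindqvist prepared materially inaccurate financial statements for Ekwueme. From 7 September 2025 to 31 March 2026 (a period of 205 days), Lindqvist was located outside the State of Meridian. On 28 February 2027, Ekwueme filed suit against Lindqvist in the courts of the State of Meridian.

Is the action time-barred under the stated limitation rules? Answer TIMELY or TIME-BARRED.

TIMELY

The limitation period began to run on 1 October 2020.
Adding the 6 years base period to 1 October 2020 gives a deadline of 1 October 2026, before any tolling.
The defendant's absence from the jurisdiction from 7 September 2025 to 31 March 2026 tolled the period for 205 days, extending the deadline to 24 April 2027.
Ekwueme filed on 28 February 2027, before the 24 April 2027 deadline, so the action is timely.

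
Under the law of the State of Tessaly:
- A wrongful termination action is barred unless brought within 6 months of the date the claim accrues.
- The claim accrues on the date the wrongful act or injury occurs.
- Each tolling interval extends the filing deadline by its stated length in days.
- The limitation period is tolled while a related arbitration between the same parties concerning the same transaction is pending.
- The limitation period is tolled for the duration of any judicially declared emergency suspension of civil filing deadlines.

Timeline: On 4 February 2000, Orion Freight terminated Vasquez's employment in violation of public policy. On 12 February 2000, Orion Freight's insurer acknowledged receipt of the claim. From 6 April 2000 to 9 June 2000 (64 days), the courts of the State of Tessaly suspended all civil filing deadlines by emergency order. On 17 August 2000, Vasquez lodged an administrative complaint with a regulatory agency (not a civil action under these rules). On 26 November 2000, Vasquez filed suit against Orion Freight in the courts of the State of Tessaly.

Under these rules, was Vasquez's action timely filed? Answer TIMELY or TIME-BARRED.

TIME-BARRED

The claim accrued on 4 February 2000, the date of the act.
Adding the 6 months base period to 4 February 2000 gives a deadline of 4 August 2000, before any tolling.
Because the emergency suspension of filing deadlines ran from 6 April 2000 to 9 June 2000, the deadline is extended by 64 days to 7 October 2000.
Nothing else in the chronology tolls or restarts the period.
Filing on 26 November 2000 missed the 7 October 2000 deadline — the action is time-barred.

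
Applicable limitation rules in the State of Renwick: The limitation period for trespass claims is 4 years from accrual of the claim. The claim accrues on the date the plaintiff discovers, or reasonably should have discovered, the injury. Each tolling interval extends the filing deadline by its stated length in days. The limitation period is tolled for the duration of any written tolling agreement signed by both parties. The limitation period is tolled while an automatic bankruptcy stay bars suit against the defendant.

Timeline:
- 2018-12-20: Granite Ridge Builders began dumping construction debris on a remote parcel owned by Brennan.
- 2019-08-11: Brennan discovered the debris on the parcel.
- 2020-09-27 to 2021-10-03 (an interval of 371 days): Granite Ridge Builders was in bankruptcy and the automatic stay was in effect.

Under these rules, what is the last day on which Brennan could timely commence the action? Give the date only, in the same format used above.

The claim did not accrue until Brennan discovered the injury on 2019-08-11; the 2018-12-20 act date does not start the clock under the stated rule.
4 years from 2019-08-11 is 2023-08-11.
The period was tolled for 371 days by the automatic bankruptcy stay (2020-09-27 to 2021-10-03), pushing the deadline to 2024-08-16.

2024-08-16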